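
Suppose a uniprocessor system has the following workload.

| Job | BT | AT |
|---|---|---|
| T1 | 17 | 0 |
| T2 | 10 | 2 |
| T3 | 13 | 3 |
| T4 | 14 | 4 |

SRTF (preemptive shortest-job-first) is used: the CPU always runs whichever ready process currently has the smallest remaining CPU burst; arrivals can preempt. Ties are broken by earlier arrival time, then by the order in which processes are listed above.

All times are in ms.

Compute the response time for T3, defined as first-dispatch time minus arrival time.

9

Gantt: | T1 0-2 | T2 2-12 | T3 12-25 | T4 25-39 | T1 39-54 |
Completion: T1=54  T2=12  T3=25  T4=39
Response(T3) = first start − arrival = 12 − 3 = 9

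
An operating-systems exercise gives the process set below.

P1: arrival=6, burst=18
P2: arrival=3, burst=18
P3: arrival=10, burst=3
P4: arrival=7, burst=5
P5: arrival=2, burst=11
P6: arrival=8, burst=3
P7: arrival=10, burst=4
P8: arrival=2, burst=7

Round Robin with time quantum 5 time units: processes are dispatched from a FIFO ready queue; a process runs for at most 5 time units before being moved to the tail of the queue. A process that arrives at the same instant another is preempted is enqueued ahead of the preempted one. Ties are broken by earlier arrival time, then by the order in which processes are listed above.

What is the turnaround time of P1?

65

Timeline: | idle 0-2 | P5 2-7 | P8 7-12 | P2 12-17 | P1 17-22 | P4 22-27 | P5 27-32 | P6 32-35 | P3 35-38 | P7 38-42 | P8 42-44 | P2 44-49 | P1 49-54 | P5 54-55 | P2 55-60 | P1 60-65 | P2 65-68 | P1 68-71 |
Completion: P1=71  P2=68  P3=38  P4=27  P5=55  P6=35  P7=42  P8=44
Turnaround(P1) = completion − arrival = 71 − 6 = 65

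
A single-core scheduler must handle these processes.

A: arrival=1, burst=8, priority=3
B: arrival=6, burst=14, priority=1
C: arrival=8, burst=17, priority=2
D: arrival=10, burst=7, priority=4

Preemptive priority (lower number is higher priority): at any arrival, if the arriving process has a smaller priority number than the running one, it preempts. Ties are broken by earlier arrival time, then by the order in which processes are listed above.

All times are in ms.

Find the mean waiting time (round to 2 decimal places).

Gantt: | idle 0-1 | A 1-6 | B 6-20 | C 20-37 | A 37-40 | D 40-47 |
Completion: A=40  B=20  C=37  D=47
Turnaround (C−A): A=39  B=14  C=29  D=37
Waiting times: A=31, B=0, C=12, D=30
Average waiting = (31+0+12+30) / 4 = 73/4 = 18.25

18.25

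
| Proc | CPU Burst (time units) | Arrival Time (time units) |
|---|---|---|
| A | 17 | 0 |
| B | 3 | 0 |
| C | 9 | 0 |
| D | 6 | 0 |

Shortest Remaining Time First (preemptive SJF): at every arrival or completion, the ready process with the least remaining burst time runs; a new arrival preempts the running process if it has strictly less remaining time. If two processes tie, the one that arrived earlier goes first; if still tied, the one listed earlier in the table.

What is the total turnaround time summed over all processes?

Gantt: | B 0-3 | D 3-9 | C 9-18 | A 18-35 |
Completion: A=35  B=3  C=18  D=9
Turnaround = completion − arrival: A=35, B=3, C=18, D=9
Total turnaround = 35 + 3 + 18 + 9 = 65

65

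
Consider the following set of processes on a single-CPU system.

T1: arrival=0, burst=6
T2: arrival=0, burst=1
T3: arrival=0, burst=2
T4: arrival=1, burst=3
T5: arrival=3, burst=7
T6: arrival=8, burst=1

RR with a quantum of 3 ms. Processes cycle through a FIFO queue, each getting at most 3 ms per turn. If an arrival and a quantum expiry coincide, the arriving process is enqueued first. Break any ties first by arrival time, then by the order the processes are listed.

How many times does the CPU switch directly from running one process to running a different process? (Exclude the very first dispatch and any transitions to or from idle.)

7

Schedule: | T1 0-3 | T2 3-4 | T3 4-6 | T4 6-9 | T5 9-12 | T1 12-15 | T6 15-16 | T5 16-20 |
Completion: T1=15  T2=4  T3=6  T4=9  T5=20  T6=16
Turnaround (C−A): T1=15  T2=4  T3=6  T4=8  T5=17  T6=8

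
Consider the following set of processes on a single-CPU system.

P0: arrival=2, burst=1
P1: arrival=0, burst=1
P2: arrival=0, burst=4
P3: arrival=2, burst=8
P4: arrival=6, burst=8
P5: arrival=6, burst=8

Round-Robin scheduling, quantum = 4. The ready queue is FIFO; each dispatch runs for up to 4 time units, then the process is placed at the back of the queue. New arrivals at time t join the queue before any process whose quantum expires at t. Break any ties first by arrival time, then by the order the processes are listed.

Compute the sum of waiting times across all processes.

44

Gantt: | P1 0-1 | P2 1-5 | P0 5-6 | P3 6-10 | P4 10-14 | P5 14-18 | P3 18-22 | P4 22-26 | P5 26-30 |
Completion: P0=6  P1=1  P2=5  P3=22  P4=26  P5=30
Waiting = turnaround − burst: P0=3, P1=0, P2=1, P3=12, P4=12, P5=16
Total waiting = 3 + 0 + 1 + 12 + 12 + 16 = 44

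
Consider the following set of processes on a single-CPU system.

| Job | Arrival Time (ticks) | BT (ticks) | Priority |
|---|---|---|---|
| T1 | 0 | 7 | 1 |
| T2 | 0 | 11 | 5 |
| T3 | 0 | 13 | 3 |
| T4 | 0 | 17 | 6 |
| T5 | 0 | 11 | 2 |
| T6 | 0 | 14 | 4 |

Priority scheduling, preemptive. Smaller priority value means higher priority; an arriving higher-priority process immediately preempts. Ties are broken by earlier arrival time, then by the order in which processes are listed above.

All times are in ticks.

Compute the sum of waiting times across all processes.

Timeline: | T1 0-7 | T5 7-18 | T3 18-31 | T6 31-45 | T2 45-56 | T4 56-73 |
Completion: T1=7  T2=56  T3=31  T4=73  T5=18  T6=45
Waiting = turnaround − burst: T1=0, T2=45, T3=18, T4=56, T5=7, T6=31
Total waiting = 0 + 45 + 18 + 56 + 7 + 31 = 157

157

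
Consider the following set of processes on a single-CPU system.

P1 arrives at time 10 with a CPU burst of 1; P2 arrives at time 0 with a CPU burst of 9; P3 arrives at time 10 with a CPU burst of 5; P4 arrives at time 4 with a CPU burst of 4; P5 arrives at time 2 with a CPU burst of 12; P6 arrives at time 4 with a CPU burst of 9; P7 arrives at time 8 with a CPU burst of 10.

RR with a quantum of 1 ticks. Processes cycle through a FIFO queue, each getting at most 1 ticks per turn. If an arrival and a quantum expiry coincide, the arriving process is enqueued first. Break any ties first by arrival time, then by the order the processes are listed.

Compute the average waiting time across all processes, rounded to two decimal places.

Timeline: | P2 0-2 | P5 2-3 | P2 3-4 | P5 4-5 | P4 5-6 | P6 6-7 | P2 7-8 | P5 8-9 | P4 9-10 | P6 10-11 | P7 11-12 | P2 12-13 | P5 13-14 | P1 14-15 | P3 15-16 | P4 16-17 | P6 17-18 | P7 18-19 | P2 19-20 | P5 20-21 | P3 21-22 | P4 22-23 | P6 23-24 | P7 24-25 | P2 25-26 | P5 26-27 | P3 27-28 | P6 28-29 | P7 29-30 | P2 30-31 | P5 31-32 | P3 32-33 | P6 33-34 | P7 34-35 | P2 35-36 | P5 36-37 | P3 37-38 | P6 38-39 | P7 39-40 | P5 40-41 | P6 41-42 | P7 42-43 | P5 43-44 | P6 44-45 | P7 45-46 | P5 46-47 | P7 47-48 | P5 48-49 | P7 49-50 |
Completion: P1=15  P2=36  P3=38  P4=23  P5=49  P6=45  P7=50
Turnaround (C−A): P1=5  P2=36  P3=28  P4=19  P5=47  P6=41  P7=42
Waiting times: P1=4, P2=27, P3=23, P4=15, P5=35, P6=32, P7=32
Average waiting = (4+27+23+15+35+32+32) / 7 = 168/7 = 24.00

24.00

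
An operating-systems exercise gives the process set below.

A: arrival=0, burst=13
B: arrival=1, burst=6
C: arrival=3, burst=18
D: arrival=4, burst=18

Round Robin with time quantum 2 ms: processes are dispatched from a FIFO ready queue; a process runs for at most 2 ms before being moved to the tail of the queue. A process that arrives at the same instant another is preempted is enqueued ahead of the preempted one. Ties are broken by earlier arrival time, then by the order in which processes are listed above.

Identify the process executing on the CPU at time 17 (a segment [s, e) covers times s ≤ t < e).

D

Schedule: | A 0-2 | B 2-4 | A 4-6 | C 6-8 | D 8-10 | B 10-12 | A 12-14 | C 14-16 | D 16-18 | B 18-20 | A 20-22 | C 22-24 | D 24-26 | A 26-28 | C 28-30 | D 30-32 | A 32-34 | C 34-36 | D 36-38 | A 38-39 | C 39-41 | D 41-43 | C 43-45 | D 45-47 | C 47-49 | D 49-51 | C 51-53 | D 53-55 |
Completion: A=39  B=20  C=53  D=55
Turnaround (C−A): A=39  B=19  C=50  D=51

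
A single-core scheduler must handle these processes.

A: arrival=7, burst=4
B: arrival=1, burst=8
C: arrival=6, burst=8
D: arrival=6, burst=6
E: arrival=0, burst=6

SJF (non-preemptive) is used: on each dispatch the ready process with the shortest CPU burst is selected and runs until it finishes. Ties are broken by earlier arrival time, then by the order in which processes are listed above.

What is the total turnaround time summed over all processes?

Timeline: | E 0-6 | D 6-12 | A 12-16 | B 16-24 | C 24-32 |
Completion: A=16  B=24  C=32  D=12  E=6
Turnaround (C−A): A=9  B=23  C=26  D=6  E=6
Turnaround = completion − arrival: A=9, B=23, C=26, D=6, E=6
Total turnaround = 9 + 23 + 26 + 6 + 6 = 70

70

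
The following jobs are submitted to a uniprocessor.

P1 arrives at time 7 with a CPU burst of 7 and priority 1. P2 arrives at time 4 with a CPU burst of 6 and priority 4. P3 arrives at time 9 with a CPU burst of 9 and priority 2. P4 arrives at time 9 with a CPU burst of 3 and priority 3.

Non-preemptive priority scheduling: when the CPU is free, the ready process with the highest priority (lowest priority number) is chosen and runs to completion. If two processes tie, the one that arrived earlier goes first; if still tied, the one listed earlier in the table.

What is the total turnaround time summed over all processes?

Gantt: | idle 0-4 | P2 4-10 | P1 10-17 | P3 17-26 | P4 26-29 |
Completion: P1=17  P2=10  P3=26  P4=29
Turnaround (C−A): P1=10  P2=6  P3=17  P4=20
Turnaround = completion − arrival: P1=10, P2=6, P3=17, P4=20
Total turnaround = 10 + 6 + 17 + 20 = 53

53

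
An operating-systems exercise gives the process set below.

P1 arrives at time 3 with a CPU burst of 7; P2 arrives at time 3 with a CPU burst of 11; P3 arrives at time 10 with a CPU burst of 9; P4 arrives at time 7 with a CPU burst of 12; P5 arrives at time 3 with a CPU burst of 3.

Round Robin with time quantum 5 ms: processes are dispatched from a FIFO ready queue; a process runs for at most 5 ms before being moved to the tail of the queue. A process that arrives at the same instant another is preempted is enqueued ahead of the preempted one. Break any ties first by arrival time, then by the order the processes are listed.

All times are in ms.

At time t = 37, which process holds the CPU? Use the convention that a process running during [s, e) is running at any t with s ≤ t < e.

Schedule: | idle 0-3 | P1 3-8 | P2 8-13 | P5 13-16 | P4 16-21 | P1 21-23 | P3 23-28 | P2 28-33 | P4 33-38 | P3 38-42 | P2 42-43 | P4 43-45 |
Completion: P1=23  P2=43  P3=42  P4=45  P5=16
Turnaround (C−A): P1=20  P2=40  P3=32  P4=38  P5=13

P4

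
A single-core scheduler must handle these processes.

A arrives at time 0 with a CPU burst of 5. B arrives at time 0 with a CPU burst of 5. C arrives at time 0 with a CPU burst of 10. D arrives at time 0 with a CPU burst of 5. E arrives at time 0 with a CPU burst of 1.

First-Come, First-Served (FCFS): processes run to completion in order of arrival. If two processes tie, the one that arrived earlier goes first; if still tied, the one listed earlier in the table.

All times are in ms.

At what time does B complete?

10

Gantt: | A 0-5 | B 5-10 | C 10-20 | D 20-25 | E 25-26 |
Completion: A=5  B=10  C=20  D=25  E=26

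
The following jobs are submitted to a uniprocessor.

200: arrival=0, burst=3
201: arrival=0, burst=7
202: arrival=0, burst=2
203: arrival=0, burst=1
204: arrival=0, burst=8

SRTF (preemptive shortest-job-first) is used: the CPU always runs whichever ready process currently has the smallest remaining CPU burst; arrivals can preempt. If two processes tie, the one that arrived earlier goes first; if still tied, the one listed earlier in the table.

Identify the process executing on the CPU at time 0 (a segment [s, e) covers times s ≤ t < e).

Gantt: | 203 0-1 | 202 1-3 | 200 3-6 | 201 6-13 | 204 13-21 |
Completion: 200=6  201=13  202=3  203=1  204=21

203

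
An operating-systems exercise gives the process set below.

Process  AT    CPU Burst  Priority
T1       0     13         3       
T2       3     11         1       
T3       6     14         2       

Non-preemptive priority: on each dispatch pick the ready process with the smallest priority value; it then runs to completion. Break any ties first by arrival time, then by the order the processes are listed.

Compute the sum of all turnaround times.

66

Timeline: | T1 0-13 | T2 13-24 | T3 24-38 |
Completion: T1=13  T2=24  T3=38
Turnaround (C−A): T1=13  T2=21  T3=32
Turnaround = completion − arrival: T1=13, T2=21, T3=32
Total turnaround = 13 + 21 + 32 = 66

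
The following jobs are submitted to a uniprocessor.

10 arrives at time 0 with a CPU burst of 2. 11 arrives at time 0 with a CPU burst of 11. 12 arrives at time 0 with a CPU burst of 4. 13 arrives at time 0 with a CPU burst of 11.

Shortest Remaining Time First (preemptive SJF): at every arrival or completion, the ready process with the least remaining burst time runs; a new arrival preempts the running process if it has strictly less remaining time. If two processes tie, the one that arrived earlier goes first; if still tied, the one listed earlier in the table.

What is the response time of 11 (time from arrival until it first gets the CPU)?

6

Gantt: | 10 0-2 | 12 2-6 | 11 6-17 | 13 17-28 |
Completion: 10=2  11=17  12=6  13=28
Response(11) = first start − arrival = 6 − 0 = 6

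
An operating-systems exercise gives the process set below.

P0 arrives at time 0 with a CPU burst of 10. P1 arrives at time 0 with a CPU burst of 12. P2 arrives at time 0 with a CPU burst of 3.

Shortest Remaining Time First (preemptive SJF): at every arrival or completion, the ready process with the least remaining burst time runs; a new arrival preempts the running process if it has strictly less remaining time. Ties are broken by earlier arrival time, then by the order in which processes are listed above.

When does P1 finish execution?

Timeline: | P2 0-3 | P0 3-13 | P1 13-25 |
Completion: P0=13  P1=25  P2=3
Turnaround (C−A): P0=13  P1=25  P2=3

25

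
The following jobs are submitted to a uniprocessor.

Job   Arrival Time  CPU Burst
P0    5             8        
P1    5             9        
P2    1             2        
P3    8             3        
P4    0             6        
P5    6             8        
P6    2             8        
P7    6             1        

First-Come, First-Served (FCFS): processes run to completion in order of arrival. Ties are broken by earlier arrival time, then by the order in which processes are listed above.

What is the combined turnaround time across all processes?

182

Gantt: | P4 0-6 | P2 6-8 | P6 8-16 | P0 16-24 | P1 24-33 | P5 33-41 | P7 41-42 | P3 42-45 |
Completion: P0=24  P1=33  P2=8  P3=45  P4=6  P5=41  P6=16  P7=42
Turnaround = completion − arrival: P0=19, P1=28, P2=7, P3=37, P4=6, P5=35, P6=14, P7=36
Total turnaround = 19 + 28 + 7 + 37 + 6 + 35 + 14 + 36 = 182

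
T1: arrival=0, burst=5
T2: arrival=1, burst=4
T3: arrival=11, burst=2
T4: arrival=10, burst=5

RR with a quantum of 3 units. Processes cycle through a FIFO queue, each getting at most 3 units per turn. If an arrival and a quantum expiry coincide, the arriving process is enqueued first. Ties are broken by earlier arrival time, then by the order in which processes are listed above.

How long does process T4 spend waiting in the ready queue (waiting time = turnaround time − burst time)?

Gantt: | T1 0-3 | T2 3-6 | T1 6-8 | T2 8-9 | idle 9-10 | T4 10-13 | T3 13-15 | T4 15-17 |
Completion: T1=8  T2=9  T3=15  T4=17
Waiting(T4) = turnaround − burst = 7 − 5 = 2

2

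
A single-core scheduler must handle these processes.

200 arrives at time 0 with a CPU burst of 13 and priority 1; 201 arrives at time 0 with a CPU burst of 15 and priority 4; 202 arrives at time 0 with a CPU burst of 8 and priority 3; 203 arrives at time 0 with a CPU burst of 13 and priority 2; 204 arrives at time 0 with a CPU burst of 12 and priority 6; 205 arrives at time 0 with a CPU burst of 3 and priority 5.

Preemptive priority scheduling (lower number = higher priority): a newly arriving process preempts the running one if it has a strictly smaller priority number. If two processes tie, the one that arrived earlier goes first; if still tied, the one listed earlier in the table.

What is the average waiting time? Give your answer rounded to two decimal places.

29.00

Timeline: | 200 0-13 | 203 13-26 | 202 26-34 | 201 34-49 | 205 49-52 | 204 52-64 |
Completion: 200=13  201=49  202=34  203=26  204=64  205=52
Turnaround (C−A): 200=13  201=49  202=34  203=26  204=64  205=52
Waiting times: 200=0, 201=34, 202=26, 203=13, 204=52, 205=49
Average waiting = (0+34+26+13+52+49) / 6 = 174/6 = 29.00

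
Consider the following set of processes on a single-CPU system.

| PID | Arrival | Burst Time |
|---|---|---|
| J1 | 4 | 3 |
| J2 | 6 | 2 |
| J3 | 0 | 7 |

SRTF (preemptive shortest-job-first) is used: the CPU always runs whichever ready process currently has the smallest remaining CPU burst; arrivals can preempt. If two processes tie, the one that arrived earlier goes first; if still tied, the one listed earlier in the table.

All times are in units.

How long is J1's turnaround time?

8

Schedule: | J3 0-7 | J2 7-9 | J1 9-12 |
Completion: J1=12  J2=9  J3=7
Turnaround (C−A): J1=8  J2=3  J3=7
Turnaround(J1) = completion − arrival = 12 − 4 = 8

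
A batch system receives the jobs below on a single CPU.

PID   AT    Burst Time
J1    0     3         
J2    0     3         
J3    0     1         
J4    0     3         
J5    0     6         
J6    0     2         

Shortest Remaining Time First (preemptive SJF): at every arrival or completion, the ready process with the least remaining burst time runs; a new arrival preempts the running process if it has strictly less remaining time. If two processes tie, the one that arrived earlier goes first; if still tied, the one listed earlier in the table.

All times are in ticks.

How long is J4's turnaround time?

12

Gantt: | J3 0-1 | J6 1-3 | J1 3-6 | J2 6-9 | J4 9-12 | J5 12-18 |
Completion: J1=6  J2=9  J3=1  J4=12  J5=18  J6=3
Turnaround (C−A): J1=6  J2=9  J3=1  J4=12  J5=18  J6=3
Turnaround(J4) = completion − arrival = 12 − 0 = 12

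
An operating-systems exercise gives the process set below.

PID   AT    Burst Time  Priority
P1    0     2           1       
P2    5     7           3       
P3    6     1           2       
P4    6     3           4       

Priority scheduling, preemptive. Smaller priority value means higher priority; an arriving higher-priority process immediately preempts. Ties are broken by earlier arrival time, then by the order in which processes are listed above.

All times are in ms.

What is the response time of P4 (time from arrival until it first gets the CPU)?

Timeline: | P1 0-2 | idle 2-5 | P2 5-6 | P3 6-7 | P2 7-13 | P4 13-16 |
Completion: P1=2  P2=13  P3=7  P4=16
Turnaround (C−A): P1=2  P2=8  P3=1  P4=10
Response(P4) = first start − arrival = 13 − 6 = 7

7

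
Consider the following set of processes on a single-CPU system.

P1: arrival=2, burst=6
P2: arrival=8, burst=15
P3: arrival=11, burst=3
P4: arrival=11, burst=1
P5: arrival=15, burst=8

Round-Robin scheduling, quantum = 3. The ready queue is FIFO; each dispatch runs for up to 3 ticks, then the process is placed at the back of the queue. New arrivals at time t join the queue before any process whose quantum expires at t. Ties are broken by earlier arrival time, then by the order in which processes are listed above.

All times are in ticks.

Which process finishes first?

Schedule: | idle 0-2 | P1 2-8 | P2 8-11 | P3 11-14 | P4 14-15 | P2 15-18 | P5 18-21 | P2 21-24 | P5 24-27 | P2 27-30 | P5 30-32 | P2 32-35 |
Completion: P1=8  P2=35  P3=14  P4=15  P5=32
Turnaround (C−A): P1=6  P2=27  P3=3  P4=4  P5=17
Finish order: P1 → P3 → P4 → P5 → P2

P1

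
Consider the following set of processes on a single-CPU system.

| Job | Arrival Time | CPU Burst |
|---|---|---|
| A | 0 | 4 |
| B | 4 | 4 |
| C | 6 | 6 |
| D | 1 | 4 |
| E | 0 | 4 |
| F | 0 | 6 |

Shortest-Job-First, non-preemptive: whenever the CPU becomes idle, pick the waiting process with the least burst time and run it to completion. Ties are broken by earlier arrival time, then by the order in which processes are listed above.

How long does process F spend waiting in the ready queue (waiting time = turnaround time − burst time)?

16

Schedule: | A 0-4 | E 4-8 | D 8-12 | B 12-16 | F 16-22 | C 22-28 |
Completion: A=4  B=16  C=28  D=12  E=8  F=22
Turnaround (C−A): A=4  B=12  C=22  D=11  E=8  F=22
Waiting(F) = turnaround − burst = 22 − 6 = 16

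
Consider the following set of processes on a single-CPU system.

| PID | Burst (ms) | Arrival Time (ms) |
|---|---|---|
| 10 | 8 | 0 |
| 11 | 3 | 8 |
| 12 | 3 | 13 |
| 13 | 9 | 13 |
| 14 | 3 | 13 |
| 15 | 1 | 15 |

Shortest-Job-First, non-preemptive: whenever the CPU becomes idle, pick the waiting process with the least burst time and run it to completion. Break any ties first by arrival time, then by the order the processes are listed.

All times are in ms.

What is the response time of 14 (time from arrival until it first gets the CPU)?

4

Timeline: | 10 0-8 | 11 8-11 | idle 11-13 | 12 13-16 | 15 16-17 | 14 17-20 | 13 20-29 |
Completion: 10=8  11=11  12=16  13=29  14=20  15=17
Turnaround (C−A): 10=8  11=3  12=3  13=16  14=7  15=2
Response(14) = first start − arrival = 17 − 13 = 4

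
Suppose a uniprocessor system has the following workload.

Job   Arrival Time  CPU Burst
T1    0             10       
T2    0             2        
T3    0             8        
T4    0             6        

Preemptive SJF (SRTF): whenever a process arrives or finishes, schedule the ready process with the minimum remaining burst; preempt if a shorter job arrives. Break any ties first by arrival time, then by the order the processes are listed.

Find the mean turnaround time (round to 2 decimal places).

Schedule: | T2 0-2 | T4 2-8 | T3 8-16 | T1 16-26 |
Completion: T1=26  T2=2  T3=16  T4=8
Turnaround times: T1=26, T2=2, T3=16, T4=8
Average turnaround = (26+2+16+8) / 4 = 52/4 = 13.00

13.00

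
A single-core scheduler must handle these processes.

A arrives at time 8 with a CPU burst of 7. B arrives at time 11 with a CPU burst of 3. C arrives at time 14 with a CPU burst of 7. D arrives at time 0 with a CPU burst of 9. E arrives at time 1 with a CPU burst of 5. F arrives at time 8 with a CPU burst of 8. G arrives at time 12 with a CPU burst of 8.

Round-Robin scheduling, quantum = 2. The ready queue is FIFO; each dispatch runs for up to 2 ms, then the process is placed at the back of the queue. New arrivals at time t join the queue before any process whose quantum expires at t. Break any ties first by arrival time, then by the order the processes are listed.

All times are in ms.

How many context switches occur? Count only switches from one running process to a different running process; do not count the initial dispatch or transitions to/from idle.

Gantt: | D 0-2 | E 2-4 | D 4-6 | E 6-8 | D 8-10 | A 10-12 | F 12-14 | E 14-15 | D 15-17 | B 17-19 | G 19-21 | A 21-23 | C 23-25 | F 25-27 | D 27-28 | B 28-29 | G 29-31 | A 31-33 | C 33-35 | F 35-37 | G 37-39 | A 39-40 | C 40-42 | F 42-44 | G 44-46 | C 46-47 |
Completion: A=40  B=29  C=47  D=28  E=15  F=44  G=46
Turnaround (C−A): A=32  B=18  C=33  D=28  E=14  F=36  G=34

25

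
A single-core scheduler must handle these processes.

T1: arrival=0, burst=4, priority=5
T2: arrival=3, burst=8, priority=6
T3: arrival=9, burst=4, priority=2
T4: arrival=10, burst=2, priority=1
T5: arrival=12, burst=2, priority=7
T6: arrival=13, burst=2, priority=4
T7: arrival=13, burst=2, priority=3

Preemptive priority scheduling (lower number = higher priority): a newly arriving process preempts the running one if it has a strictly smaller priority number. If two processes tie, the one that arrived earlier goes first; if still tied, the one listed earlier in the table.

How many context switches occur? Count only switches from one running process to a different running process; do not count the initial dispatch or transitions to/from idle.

8

Schedule: | T1 0-4 | T2 4-9 | T3 9-10 | T4 10-12 | T3 12-15 | T7 15-17 | T6 17-19 | T2 19-22 | T5 22-24 |
Completion: T1=4  T2=22  T3=15  T4=12  T5=24  T6=19  T7=17
Turnaround (C−A): T1=4  T2=19  T3=6  T4=2  T5=12  T6=6  T7=4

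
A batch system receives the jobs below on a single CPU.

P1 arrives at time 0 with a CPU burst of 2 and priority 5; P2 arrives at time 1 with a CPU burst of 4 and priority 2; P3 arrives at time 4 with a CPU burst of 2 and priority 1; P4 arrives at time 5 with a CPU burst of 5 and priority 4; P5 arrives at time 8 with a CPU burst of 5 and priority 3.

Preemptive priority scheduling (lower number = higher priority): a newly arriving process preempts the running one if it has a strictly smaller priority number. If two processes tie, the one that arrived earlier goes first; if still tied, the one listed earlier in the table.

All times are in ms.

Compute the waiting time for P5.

Schedule: | P1 0-1 | P2 1-4 | P3 4-6 | P2 6-7 | P4 7-8 | P5 8-13 | P4 13-17 | P1 17-18 |
Completion: P1=18  P2=7  P3=6  P4=17  P5=13
Turnaround (C−A): P1=18  P2=6  P3=2  P4=12  P5=5
Waiting(P5) = turnaround − burst = 5 − 5 = 0

0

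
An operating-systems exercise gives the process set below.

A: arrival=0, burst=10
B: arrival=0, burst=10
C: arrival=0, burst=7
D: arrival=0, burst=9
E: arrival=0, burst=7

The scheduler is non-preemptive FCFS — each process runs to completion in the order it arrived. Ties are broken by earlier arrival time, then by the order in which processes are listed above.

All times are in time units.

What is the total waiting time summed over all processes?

93

Schedule: | A 0-10 | B 10-20 | C 20-27 | D 27-36 | E 36-43 |
Completion: A=10  B=20  C=27  D=36  E=43
Waiting = turnaround − burst: A=0, B=10, C=20, D=27, E=36
Total waiting = 0 + 10 + 20 + 27 + 36 = 93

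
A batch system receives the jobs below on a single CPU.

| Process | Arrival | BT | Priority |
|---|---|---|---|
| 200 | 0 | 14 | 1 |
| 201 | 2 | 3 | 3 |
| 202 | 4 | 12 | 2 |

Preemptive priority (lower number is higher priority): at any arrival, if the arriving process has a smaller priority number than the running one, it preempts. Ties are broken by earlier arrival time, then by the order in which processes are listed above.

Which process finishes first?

200

Gantt: | 200 0-14 | 202 14-26 | 201 26-29 |
Completion: 200=14  201=29  202=26
Turnaround (C−A): 200=14  201=27  202=22
Finish order: 200 → 202 → 201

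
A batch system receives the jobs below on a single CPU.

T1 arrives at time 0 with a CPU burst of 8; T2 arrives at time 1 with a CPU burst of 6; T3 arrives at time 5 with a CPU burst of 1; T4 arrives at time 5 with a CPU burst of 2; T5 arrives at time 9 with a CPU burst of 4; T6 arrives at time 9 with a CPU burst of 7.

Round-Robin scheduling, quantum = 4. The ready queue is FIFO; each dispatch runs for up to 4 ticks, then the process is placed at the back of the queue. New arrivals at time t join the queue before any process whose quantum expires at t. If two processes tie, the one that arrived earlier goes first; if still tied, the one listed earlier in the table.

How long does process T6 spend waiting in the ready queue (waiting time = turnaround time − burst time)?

Schedule: | T1 0-4 | T2 4-8 | T1 8-12 | T3 12-13 | T4 13-15 | T2 15-17 | T5 17-21 | T6 21-28 |
Completion: T1=12  T2=17  T3=13  T4=15  T5=21  T6=28
Turnaround (C−A): T1=12  T2=16  T3=8  T4=10  T5=12  T6=19
Waiting(T6) = turnaround − burst = 19 − 7 = 12

12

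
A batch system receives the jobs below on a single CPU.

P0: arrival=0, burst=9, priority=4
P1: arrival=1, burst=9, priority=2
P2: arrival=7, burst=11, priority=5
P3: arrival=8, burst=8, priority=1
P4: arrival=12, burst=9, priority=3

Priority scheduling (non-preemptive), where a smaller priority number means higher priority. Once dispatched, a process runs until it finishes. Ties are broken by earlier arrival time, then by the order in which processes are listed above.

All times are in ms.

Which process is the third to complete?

P1

Gantt: | P0 0-9 | P3 9-17 | P1 17-26 | P4 26-35 | P2 35-46 |
Completion: P0=9  P1=26  P2=46  P3=17  P4=35
Turnaround (C−A): P0=9  P1=25  P2=39  P3=9  P4=23
Finish order: P0 → P3 → P1 → P4 → P2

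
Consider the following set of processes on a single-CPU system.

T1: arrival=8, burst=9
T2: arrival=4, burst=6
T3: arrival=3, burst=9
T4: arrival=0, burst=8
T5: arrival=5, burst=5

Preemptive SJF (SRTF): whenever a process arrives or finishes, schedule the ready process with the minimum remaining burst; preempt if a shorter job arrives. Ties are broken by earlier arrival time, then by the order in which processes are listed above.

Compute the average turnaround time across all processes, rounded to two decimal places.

17.00

Schedule: | T4 0-8 | T5 8-13 | T2 13-19 | T3 19-28 | T1 28-37 |
Completion: T1=37  T2=19  T3=28  T4=8  T5=13
Turnaround times: T1=29, T2=15, T3=25, T4=8, T5=8
Average turnaround = (29+15+25+8+8) / 5 = 85/5 = 17.00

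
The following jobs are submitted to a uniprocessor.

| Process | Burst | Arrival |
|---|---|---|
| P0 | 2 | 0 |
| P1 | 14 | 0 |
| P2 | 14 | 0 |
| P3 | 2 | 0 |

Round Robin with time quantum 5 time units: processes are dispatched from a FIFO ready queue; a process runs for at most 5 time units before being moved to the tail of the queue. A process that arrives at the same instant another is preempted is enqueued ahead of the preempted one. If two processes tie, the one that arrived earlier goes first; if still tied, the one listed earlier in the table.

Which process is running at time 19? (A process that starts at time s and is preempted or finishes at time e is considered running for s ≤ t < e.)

P2

Schedule: | P0 0-2 | P1 2-7 | P2 7-12 | P3 12-14 | P1 14-19 | P2 19-24 | P1 24-28 | P2 28-32 |
Completion: P0=2  P1=28  P2=32  P3=14
Turnaround (C−A): P0=2  P1=28  P2=32  P3=14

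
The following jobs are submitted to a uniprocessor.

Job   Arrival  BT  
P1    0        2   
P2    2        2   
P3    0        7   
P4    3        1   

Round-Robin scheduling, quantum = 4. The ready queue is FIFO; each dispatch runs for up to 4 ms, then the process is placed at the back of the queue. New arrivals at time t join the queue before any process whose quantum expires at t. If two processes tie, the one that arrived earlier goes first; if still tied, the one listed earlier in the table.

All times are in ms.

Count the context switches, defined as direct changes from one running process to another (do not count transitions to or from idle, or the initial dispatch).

4

Gantt: | P1 0-2 | P3 2-6 | P2 6-8 | P4 8-9 | P3 9-12 |
Completion: P1=2  P2=8  P3=12  P4=9
Turnaround (C−A): P1=2  P2=6  P3=12  P4=6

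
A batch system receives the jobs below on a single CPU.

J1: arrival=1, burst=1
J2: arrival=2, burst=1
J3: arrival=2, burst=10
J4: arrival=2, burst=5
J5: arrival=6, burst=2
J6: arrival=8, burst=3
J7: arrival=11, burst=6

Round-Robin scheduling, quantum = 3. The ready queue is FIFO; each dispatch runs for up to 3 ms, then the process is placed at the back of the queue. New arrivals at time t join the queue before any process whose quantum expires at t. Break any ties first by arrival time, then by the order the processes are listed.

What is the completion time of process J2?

3

Schedule: | idle 0-1 | J1 1-2 | J2 2-3 | J3 3-6 | J4 6-9 | J5 9-11 | J3 11-14 | J6 14-17 | J4 17-19 | J7 19-22 | J3 22-25 | J7 25-28 | J3 28-29 |
Completion: J1=2  J2=3  J3=29  J4=19  J5=11  J6=17  J7=28
Turnaround (C−A): J1=1  J2=1  J3=27  J4=17  J5=5  J6=9  J7=17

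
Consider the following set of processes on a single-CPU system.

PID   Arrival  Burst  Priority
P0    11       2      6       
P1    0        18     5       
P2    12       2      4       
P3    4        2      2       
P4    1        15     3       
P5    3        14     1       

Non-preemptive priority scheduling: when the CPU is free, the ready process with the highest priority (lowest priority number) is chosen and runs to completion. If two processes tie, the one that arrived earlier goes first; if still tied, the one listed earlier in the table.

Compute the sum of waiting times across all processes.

153

Timeline: | P1 0-18 | P5 18-32 | P3 32-34 | P4 34-49 | P2 49-51 | P0 51-53 |
Completion: P0=53  P1=18  P2=51  P3=34  P4=49  P5=32
Waiting = turnaround − burst: P0=40, P1=0, P2=37, P3=28, P4=33, P5=15
Total waiting = 40 + 0 + 37 + 28 + 33 + 15 = 153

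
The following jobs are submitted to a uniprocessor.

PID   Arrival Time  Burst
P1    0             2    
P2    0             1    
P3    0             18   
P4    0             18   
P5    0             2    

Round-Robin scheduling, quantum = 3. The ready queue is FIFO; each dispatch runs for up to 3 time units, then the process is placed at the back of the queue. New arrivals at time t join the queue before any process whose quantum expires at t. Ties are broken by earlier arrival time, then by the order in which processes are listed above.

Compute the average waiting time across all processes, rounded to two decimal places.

Gantt: | P1 0-2 | P2 2-3 | P3 3-6 | P4 6-9 | P5 9-11 | P3 11-14 | P4 14-17 | P3 17-20 | P4 20-23 | P3 23-26 | P4 26-29 | P3 29-32 | P4 32-35 | P3 35-38 | P4 38-41 |
Completion: P1=2  P2=3  P3=38  P4=41  P5=11
Turnaround (C−A): P1=2  P2=3  P3=38  P4=41  P5=11
Waiting times: P1=0, P2=2, P3=20, P4=23, P5=9
Average waiting = (0+2+20+23+9) / 5 = 54/5 = 10.80

10.80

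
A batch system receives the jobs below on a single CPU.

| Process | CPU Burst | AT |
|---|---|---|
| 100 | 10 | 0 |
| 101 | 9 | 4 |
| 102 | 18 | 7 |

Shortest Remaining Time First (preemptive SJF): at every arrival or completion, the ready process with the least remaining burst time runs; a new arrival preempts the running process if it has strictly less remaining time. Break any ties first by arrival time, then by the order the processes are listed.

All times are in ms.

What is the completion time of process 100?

Timeline: | 100 0-10 | 101 10-19 | 102 19-37 |
Completion: 100=10  101=19  102=37

10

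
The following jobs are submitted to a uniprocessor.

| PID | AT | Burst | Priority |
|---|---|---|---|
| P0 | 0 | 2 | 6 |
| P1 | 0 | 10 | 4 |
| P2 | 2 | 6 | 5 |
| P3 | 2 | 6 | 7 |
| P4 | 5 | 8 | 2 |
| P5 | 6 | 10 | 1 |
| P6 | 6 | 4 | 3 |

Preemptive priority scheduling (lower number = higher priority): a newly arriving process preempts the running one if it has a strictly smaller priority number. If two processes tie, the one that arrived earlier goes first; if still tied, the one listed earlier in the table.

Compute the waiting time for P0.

Schedule: | P1 0-5 | P4 5-6 | P5 6-16 | P4 16-23 | P6 23-27 | P1 27-32 | P2 32-38 | P0 38-40 | P3 40-46 |
Completion: P0=40  P1=32  P2=38  P3=46  P4=23  P5=16  P6=27
Turnaround (C−A): P0=40  P1=32  P2=36  P3=44  P4=18  P5=10  P6=21
Waiting(P0) = turnaround − burst = 40 − 2 = 38

38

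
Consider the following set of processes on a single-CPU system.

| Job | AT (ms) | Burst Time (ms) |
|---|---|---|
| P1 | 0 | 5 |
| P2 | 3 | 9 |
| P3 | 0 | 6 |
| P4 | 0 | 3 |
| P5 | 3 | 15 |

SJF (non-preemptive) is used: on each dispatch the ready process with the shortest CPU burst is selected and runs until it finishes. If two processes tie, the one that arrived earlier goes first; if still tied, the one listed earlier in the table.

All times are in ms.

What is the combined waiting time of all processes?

Gantt: | P4 0-3 | P1 3-8 | P3 8-14 | P2 14-23 | P5 23-38 |
Completion: P1=8  P2=23  P3=14  P4=3  P5=38
Turnaround (C−A): P1=8  P2=20  P3=14  P4=3  P5=35
Waiting = turnaround − burst: P1=3, P2=11, P3=8, P4=0, P5=20
Total waiting = 3 + 11 + 8 + 0 + 20 = 42

42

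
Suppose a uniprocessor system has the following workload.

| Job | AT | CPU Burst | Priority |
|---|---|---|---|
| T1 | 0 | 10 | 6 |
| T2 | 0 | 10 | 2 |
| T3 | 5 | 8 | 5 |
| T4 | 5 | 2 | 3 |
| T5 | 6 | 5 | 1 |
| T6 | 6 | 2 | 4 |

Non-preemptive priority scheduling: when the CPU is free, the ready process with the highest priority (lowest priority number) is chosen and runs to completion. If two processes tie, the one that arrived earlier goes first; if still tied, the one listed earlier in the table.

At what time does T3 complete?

Schedule: | T2 0-10 | T5 10-15 | T4 15-17 | T6 17-19 | T3 19-27 | T1 27-37 |
Completion: T1=37  T2=10  T3=27  T4=17  T5=15  T6=19

27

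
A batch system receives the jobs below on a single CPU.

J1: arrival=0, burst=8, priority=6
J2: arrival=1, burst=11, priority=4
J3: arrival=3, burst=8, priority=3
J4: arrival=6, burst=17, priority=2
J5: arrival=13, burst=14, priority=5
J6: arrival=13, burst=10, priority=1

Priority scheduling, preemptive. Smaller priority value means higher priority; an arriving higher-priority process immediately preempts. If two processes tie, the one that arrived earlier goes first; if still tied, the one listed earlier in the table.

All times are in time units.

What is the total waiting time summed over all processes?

Timeline: | J1 0-1 | J2 1-3 | J3 3-6 | J4 6-13 | J6 13-23 | J4 23-33 | J3 33-38 | J2 38-47 | J5 47-61 | J1 61-68 |
Completion: J1=68  J2=47  J3=38  J4=33  J5=61  J6=23
Waiting = turnaround − burst: J1=60, J2=35, J3=27, J4=10, J5=34, J6=0
Total waiting = 60 + 35 + 27 + 10 + 34 + 0 = 166

166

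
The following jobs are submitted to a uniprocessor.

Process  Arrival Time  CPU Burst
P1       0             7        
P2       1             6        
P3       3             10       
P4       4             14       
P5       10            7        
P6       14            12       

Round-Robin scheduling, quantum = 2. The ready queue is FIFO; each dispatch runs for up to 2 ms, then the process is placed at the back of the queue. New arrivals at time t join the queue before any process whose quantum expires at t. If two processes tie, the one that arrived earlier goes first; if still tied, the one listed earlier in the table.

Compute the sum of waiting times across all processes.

Timeline: | P1 0-2 | P2 2-4 | P1 4-6 | P3 6-8 | P4 8-10 | P2 10-12 | P1 12-14 | P3 14-16 | P5 16-18 | P4 18-20 | P2 20-22 | P6 22-24 | P1 24-25 | P3 25-27 | P5 27-29 | P4 29-31 | P6 31-33 | P3 33-35 | P5 35-37 | P4 37-39 | P6 39-41 | P3 41-43 | P5 43-44 | P4 44-46 | P6 46-48 | P4 48-50 | P6 50-52 | P4 52-54 | P6 54-56 |
Completion: P1=25  P2=22  P3=43  P4=54  P5=44  P6=56
Turnaround (C−A): P1=25  P2=21  P3=40  P4=50  P5=34  P6=42
Waiting = turnaround − burst: P1=18, P2=15, P3=30, P4=36, P5=27, P6=30
Total waiting = 18 + 15 + 30 + 36 + 27 + 30 = 156

156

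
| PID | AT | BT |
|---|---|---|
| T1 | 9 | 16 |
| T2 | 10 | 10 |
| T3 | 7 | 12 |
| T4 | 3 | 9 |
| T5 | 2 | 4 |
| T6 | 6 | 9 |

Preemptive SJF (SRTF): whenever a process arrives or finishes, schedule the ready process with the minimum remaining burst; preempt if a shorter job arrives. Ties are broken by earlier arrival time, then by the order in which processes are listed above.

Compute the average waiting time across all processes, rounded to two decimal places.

Timeline: | idle 0-2 | T5 2-6 | T4 6-15 | T6 15-24 | T2 24-34 | T3 34-46 | T1 46-62 |
Completion: T1=62  T2=34  T3=46  T4=15  T5=6  T6=24
Waiting times: T1=37, T2=14, T3=27, T4=3, T5=0, T6=9
Average waiting = (37+14+27+3+0+9) / 6 = 90/6 = 15.00

15.00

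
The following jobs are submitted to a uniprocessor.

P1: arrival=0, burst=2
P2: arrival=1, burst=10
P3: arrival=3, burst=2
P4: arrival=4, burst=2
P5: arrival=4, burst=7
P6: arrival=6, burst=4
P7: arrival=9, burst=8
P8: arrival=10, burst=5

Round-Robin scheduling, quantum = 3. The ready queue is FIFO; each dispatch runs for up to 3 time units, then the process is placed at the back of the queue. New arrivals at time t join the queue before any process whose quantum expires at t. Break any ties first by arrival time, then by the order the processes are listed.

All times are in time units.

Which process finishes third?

Schedule: | P1 0-2 | P2 2-5 | P3 5-7 | P4 7-9 | P5 9-12 | P2 12-15 | P6 15-18 | P7 18-21 | P8 21-24 | P5 24-27 | P2 27-30 | P6 30-31 | P7 31-34 | P8 34-36 | P5 36-37 | P2 37-38 | P7 38-40 |
Completion: P1=2  P2=38  P3=7  P4=9  P5=37  P6=31  P7=40  P8=36
Finish order: P1 → P3 → P4 → P6 → P8 → P5 → P2 → P7

P4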